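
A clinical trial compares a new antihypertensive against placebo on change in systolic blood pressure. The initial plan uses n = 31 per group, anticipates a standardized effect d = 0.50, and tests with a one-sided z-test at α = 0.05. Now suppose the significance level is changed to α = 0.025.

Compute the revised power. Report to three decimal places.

Power ≈ 0.503

δ = d·√(n/2) = 0.50 × √(31/2) = 1.9685 (unchanged). New critical value: z_{0.025} = 1.960.
Revised power = P(Z > 1.960 − δ) = Φ(0.009) = 0.5034.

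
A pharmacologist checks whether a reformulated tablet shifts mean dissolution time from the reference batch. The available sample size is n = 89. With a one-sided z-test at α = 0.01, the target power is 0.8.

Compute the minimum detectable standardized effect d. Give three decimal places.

d ≈ 0.336

Need Φ(δ − 2.326) = 0.8, so δ = 2.326 + 0.842 = 3.168.
δ = d·√n ⇒ d = δ/√n = 3.168/√89 = 0.3358.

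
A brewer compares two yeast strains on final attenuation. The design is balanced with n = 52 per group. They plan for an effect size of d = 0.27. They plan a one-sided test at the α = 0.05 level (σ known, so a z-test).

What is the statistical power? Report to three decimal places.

Noncentrality parameter: δ = d·√(n/2) = 0.27 × √(52/2) = 1.3767
One-sided α = 0.05 → critical value z_{0.05} = 1.645.
Power = P(Z > 1.645 − δ) = Φ(-0.268) = 0.3943.

Power ≈ 0.394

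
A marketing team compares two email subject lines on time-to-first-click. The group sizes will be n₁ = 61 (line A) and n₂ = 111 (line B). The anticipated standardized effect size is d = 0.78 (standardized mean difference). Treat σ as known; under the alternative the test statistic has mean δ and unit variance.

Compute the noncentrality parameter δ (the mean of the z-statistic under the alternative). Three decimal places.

δ = d / √(1/n₁ + 1/n₂) = 0.78 / √(1/61 + 1/111) = 4.8939

δ ≈ 4.894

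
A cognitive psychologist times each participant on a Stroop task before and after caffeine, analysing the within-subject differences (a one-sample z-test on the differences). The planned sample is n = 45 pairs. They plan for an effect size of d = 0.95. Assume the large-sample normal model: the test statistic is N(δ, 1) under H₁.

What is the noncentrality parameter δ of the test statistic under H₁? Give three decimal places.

δ = d·√n = 0.95 × √45 = 6.3728

δ ≈ 6.373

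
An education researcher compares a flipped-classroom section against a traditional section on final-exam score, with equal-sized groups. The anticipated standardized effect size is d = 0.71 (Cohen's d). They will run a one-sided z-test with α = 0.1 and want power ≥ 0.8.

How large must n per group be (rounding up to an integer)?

For power 0.8 need Φ(δ − z_{0.1}) = 0.8, so δ = z_{0.1} + z_{0.20} = 1.282 + 0.842 = 2.123.
δ = d·√(n/2) ⇒ n = 2(δ/d)² = 2 × (2.123 / 0.71)² = 17.88.
Round up to the next whole unit.

n = 18 per group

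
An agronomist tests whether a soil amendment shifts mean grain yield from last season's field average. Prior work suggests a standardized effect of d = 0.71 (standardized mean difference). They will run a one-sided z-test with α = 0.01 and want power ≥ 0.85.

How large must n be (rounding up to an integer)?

Set Φ(δ − 2.326) = 0.85; then δ − 2.326 = Φ⁻¹(0.85) = 1.036, giving δ = 3.363.
δ = d·√n ⇒ n = (δ/d)² = (3.363 / 0.71)² = 22.43.
Rounding up, n = 23.

n = 23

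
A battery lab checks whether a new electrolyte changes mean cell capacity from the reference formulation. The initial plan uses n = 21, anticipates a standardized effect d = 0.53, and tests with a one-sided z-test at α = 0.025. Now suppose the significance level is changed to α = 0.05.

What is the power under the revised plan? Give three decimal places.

Power ≈ 0.783

δ = d·√n = 0.53 × √21 = 2.4288 (unchanged). New critical value: z_{0.05} = 1.645.
Revised power = Φ(δ − 1.645) = Φ(0.784) = 0.7835.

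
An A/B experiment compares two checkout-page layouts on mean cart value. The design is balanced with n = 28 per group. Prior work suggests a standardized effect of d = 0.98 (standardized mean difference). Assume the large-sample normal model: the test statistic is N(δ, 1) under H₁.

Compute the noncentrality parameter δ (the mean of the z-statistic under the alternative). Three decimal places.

The noncentrality parameter scales effect size by the design's sample-size factor: δ = d·√(n/2) = 0.98 × √(28/2) = 3.6668

δ ≈ 3.667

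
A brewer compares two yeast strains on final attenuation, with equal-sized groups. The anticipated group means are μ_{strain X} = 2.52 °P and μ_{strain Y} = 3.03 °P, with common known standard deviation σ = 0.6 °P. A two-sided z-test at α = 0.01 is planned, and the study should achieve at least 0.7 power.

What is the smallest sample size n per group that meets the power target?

n = 27 per group

Standardized effect: d = |μ_{strain X} − μ_{strain Y}| / σ = |2.52 − 3.03| / 0.6 = 0.8500
Set Φ(δ − 2.576) = 0.7; then δ − 2.576 = Φ⁻¹(0.7) = 0.524, giving δ = 3.100.
(For δ > 0 the lower-tail rejection region contributes negligibly to power, so the one-term inversion is standard.)
δ = d·√(n/2) ⇒ n = 2(δ/d)² = 2 × (3.100 / 0.8500)² = 26.61.
Rounding up, n = 27 per group.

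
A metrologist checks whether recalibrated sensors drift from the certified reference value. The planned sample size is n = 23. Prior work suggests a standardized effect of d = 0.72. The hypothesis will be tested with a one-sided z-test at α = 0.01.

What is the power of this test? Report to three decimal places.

Noncentrality parameter: δ = d·√n = 0.72 × √23 = 3.4530
One-sided α = 0.01 → critical value z_{0.01} = 2.326.
Power = Φ(δ − 2.326) = Φ(1.127) = 0.8701.

Power ≈ 0.870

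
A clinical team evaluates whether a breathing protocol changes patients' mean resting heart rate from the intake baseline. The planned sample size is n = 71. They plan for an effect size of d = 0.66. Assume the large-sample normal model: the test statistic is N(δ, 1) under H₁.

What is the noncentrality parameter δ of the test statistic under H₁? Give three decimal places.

δ = d·√n = 0.66 × √71 = 5.5613

δ ≈ 5.561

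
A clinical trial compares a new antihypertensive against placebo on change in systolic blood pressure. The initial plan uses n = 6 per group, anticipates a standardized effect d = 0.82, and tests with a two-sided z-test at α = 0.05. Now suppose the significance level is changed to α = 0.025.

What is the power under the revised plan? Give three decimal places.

Power ≈ 0.206

δ = d·√(n/2) = 0.82 × √(6/2) = 1.4203 (unchanged). New critical value: z_{0.0125} = 2.241.
Revised power = Φ(δ − 2.241) + Φ(−δ − 2.241) = Φ(-0.821) + Φ(-3.662) = 0.2058 + 0.0001 = 0.2059.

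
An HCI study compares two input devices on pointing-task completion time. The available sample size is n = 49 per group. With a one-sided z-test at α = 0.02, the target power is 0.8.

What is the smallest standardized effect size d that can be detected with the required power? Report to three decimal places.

d ≈ 0.585

Need Φ(δ − 2.054) = 0.8, so δ = 2.054 + 0.842 = 2.895.
δ = d·√(n/2) ⇒ d = δ/√(n/2) = 2.895/√(49/2) = 0.5850.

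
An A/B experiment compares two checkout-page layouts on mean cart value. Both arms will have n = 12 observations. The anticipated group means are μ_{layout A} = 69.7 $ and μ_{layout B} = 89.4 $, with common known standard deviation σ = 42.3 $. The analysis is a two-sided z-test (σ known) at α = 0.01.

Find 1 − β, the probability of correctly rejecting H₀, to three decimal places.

Power ≈ 0.076

Standardized effect: d = |μ_{layout A} − μ_{layout B}| / σ = |69.7 − 89.4| / 42.3 = 0.4657
Noncentrality parameter: δ = d·√(n/2) = 0.4657 × √(12/2) = 1.1408
Critical value for a two-sided test at α = 0.01: z_{α/2} = 2.576.
Power = Φ(δ − 2.576) + Φ(−δ − 2.576) = Φ(-1.435) + Φ(-3.717) = 0.0756 + 0.0001 = 0.0757.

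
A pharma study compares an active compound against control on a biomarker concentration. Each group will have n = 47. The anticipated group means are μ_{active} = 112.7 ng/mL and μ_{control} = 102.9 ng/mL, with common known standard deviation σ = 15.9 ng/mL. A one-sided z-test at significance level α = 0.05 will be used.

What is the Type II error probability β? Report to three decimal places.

Standardized effect: d = |μ_{active} − μ_{control}| / σ = |112.7 − 102.9| / 15.9 = 0.6164
Noncentrality parameter: δ = d·√(n/2) = 0.6164 × √(47/2) = 2.9879
Critical value for a one-sided test at α = 0.05: z_α = 1.645.
Power = Φ(δ − 1.645) = Φ(1.343) = 0.9104.
Type II error: β = 1 − power = 1 − 0.9104 = 0.0896.

β ≈ 0.090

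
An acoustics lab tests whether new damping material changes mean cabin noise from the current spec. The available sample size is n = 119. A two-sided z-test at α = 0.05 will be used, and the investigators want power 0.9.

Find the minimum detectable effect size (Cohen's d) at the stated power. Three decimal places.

Need Φ(δ − 1.960) = 0.9, so δ = 1.960 + 1.282 = 3.242.
(Lower-tail contribution to power is negligible for δ > 0.)
δ = d·√n ⇒ d = δ/√n = 3.242/√119 = 0.2971.

d ≈ 0.297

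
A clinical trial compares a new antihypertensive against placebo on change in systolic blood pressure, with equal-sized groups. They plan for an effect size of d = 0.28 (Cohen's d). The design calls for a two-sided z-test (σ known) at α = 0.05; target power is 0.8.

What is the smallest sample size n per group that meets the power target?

n = 201 per group

For power 0.8 need Φ(δ − z_{0.025}) = 0.8, so δ = z_{0.025} + z_{0.20} = 1.960 + 0.842 = 2.802.
(For δ > 0 the lower-tail rejection region contributes negligibly to power, so the one-term inversion is standard.)
δ = d·√(n/2) ⇒ n = 2(δ/d)² = 2 × (2.802 / 0.28)² = 200.23.
Round up to the next whole unit.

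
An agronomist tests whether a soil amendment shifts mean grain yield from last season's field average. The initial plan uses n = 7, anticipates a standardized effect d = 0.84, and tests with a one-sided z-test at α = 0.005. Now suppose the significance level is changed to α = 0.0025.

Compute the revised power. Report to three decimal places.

Power ≈ 0.279

δ = d·√n = 0.84 × √7 = 2.2224 (unchanged). New critical value: z_{0.0025} = 2.807.
Revised power = P(Z > 2.807 − δ) = Φ(-0.585) = 0.2794.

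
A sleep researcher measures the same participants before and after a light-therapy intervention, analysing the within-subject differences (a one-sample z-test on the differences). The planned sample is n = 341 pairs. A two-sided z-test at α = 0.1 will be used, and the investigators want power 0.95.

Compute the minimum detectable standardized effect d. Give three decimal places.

Required noncentrality: δ = z_{0.05} + z_{0.05} = 1.645 + 1.645 = 3.290.
(Lower-tail contribution to power is negligible for δ > 0.)
δ = d·√n ⇒ d = δ/√n = 3.290/√341 = 0.1781.

d ≈ 0.178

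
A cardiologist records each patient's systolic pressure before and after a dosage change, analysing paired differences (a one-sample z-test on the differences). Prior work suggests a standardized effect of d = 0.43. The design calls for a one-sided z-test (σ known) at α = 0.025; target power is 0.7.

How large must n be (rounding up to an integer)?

For power 0.7 need Φ(δ − z_{0.025}) = 0.7, so δ = z_{0.025} + z_{0.30} = 1.960 + 0.524 = 2.484.
δ = d·√n ⇒ n = (δ/d)² = (2.484 / 0.43)² = 33.38.
Rounding up, n = 34.

n = 34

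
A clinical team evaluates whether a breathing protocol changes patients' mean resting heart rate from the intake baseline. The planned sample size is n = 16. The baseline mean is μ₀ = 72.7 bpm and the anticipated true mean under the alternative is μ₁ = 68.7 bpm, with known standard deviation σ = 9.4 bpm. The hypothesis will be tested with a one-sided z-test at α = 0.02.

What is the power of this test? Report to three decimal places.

Standardized effect: d = |μ₁ − μ₀| / σ = |68.7 − 72.7| / 9.4 = 0.4255
Noncentrality parameter: λ = d·√n = 0.4255 × √16 = 1.7021
Critical value for a one-sided test at α = 0.02: z_α = 2.054.
Power = P(Z > 2.054 − λ) = Φ(-0.352) = 0.3626.

Power ≈ 0.363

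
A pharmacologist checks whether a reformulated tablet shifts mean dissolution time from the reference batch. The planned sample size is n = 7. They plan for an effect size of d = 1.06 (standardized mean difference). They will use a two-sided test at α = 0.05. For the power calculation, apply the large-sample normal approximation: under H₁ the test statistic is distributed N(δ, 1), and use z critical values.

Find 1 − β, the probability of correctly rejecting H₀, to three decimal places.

Power ≈ 0.801

Noncentrality parameter: δ = d·√n = 1.06 × √7 = 2.8045
Critical value for a two-sided test at α = 0.05: z_{α/2} = 1.960.
Power = Φ(δ − 1.960) + Φ(−δ − 1.960) = Φ(0.845) + Φ(-4.764) = 0.8008 + 0.0000 = 0.8008.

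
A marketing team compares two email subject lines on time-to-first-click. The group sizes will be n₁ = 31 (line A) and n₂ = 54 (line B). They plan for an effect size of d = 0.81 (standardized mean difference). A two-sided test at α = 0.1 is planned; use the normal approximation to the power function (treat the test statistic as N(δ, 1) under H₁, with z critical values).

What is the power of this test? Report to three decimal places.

Noncentrality parameter: δ = d / √(1/n₁ + 1/n₂) = 0.81 / √(1/31 + 1/54) = 3.5946
Two-sided α = 0.1 → critical value z_{0.05} = 1.645.
Power = Φ(δ − 1.645) + Φ(−δ − 1.645) = Φ(1.950) + Φ(-5.239) = 0.9744 + 0.0000 = 0.9744.

Power ≈ 0.974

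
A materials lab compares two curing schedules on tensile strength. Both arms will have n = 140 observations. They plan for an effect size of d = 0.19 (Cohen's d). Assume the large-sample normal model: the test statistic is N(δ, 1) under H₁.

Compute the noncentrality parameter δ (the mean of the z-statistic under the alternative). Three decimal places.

δ = d·√(n/2) = 0.19 × √(140/2) = 1.5897

δ ≈ 1.590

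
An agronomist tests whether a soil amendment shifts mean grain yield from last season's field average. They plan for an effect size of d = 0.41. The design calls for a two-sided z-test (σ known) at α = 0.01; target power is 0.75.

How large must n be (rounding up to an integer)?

For power 0.75 need Φ(δ − z_{0.005}) = 0.75, so δ = z_{0.005} + z_{0.25} = 2.576 + 0.674 = 3.250.
(For δ > 0 the lower-tail rejection region contributes negligibly to power, so the one-term inversion is standard.)
δ = d·√n ⇒ n = (δ/d)² = (3.250 / 0.41)² = 62.85.
Round up to the next whole unit.

n = 63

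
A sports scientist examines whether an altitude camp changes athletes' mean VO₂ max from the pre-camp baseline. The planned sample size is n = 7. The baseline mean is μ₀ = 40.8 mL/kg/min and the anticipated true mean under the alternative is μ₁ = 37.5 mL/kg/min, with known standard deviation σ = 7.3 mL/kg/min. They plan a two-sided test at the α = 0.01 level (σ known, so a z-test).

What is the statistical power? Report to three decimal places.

Standardized effect: d = |μ₁ − μ₀| / σ = |37.5 − 40.8| / 7.3 = 0.4521
Noncentrality parameter: δ = d·√n = 0.4521 × √7 = 1.1960
Critical value for a two-sided test at α = 0.01: z_{α/2} = 2.576.
Power = Φ(δ − 2.576) + Φ(−δ − 2.576) = Φ(-1.380) + Φ(-3.772) = 0.0838 + 0.0001 = 0.0839.

Power ≈ 0.084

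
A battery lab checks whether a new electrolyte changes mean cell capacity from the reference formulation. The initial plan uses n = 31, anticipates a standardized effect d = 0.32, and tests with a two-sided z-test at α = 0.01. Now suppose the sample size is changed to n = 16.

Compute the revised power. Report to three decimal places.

Power ≈ 0.098

With n = 16: δ = d·√n = 0.32 × √16 = 1.2800. Critical value z_{0.005} = 2.576.
Revised power = Φ(δ − 2.576) + Φ(−δ − 2.576) = Φ(-1.296) + Φ(-3.856) = 0.0975 + 0.0001 = 0.0976.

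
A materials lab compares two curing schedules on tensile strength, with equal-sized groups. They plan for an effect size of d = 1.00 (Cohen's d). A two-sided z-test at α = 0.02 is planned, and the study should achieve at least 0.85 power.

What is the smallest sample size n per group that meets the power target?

Set Φ(δ − 2.326) = 0.85; then δ − 2.326 = Φ⁻¹(0.85) = 1.036, giving δ = 3.363.
(Ignoring the negligible lower-tail rejection probability gives the usual closed-form inversion.)
δ = d·√(n/2) ⇒ n = 2(δ/d)² = 2 × (3.363 / 1.00)² = 22.62.
Round up to the next whole unit.

n = 23 per group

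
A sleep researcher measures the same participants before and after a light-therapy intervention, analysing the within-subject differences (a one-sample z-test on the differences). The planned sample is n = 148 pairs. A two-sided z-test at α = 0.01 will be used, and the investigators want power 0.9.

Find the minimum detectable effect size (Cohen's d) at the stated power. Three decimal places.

d ≈ 0.317

Need Φ(δ − 2.576) = 0.9, so δ = 2.576 + 1.282 = 3.857.
(The second rejection-region term Φ(−δ − z_{α/2}) is negligible and dropped.)
δ = d·√n ⇒ d = δ/√n = 3.857/√148 = 0.3171.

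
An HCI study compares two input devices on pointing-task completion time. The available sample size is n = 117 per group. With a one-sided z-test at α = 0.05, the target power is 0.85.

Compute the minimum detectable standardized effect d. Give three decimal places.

Need Φ(δ − 1.645) = 0.85, so δ = 1.645 + 1.036 = 2.681.
δ = d·√(n/2) ⇒ d = δ/√(n/2) = 2.681/√(117/2) = 0.3506.

d ≈ 0.351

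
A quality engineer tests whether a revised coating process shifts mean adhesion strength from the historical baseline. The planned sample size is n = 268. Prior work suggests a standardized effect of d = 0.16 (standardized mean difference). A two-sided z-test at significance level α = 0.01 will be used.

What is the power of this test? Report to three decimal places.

Noncentrality parameter: δ = d·√n = 0.16 × √268 = 2.6193
Critical value for a two-sided test at α = 0.01: z_{α/2} = 2.576.
Power = Φ(δ − 2.576) + Φ(−δ − 2.576) = Φ(0.043) + Φ(-5.195) = 0.5173 + 0.0000 = 0.5173.

Power ≈ 0.517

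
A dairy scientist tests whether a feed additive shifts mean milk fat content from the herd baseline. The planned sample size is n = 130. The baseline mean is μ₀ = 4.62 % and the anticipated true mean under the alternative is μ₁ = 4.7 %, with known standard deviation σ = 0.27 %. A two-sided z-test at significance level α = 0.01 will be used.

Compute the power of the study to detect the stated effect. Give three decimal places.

Standardized effect: d = |μ₁ − μ₀| / σ = |4.7 − 4.62| / 0.27 = 0.2963
Noncentrality parameter: δ = d·√n = 0.2963 × √130 = 3.3783
Two-sided α = 0.01 → critical value z_{0.005} = 2.576.
Power = Φ(δ − 2.576) + Φ(−δ − 2.576) = Φ(0.802) + Φ(-5.954) = 0.7889 + 0.0000 = 0.7889.

Power ≈ 0.789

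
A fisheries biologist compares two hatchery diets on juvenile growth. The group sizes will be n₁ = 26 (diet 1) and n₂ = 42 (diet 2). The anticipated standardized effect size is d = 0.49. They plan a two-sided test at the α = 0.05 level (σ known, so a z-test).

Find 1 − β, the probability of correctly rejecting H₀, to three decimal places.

Noncentrality parameter: δ = d / √(1/n₁ + 1/n₂) = 0.49 / √(1/26 + 1/42) = 1.9636
Critical value for a two-sided test at α = 0.05: z_{α/2} = 1.960.
Power = Φ(δ − 1.960) + Φ(−δ − 1.960) = Φ(0.004) + Φ(-3.924) = 0.5015 + 0.0000 = 0.5015.

Power ≈ 0.501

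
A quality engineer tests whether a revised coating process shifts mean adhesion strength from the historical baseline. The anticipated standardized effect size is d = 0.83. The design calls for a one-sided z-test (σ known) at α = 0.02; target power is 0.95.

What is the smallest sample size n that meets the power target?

n = 20

Set Φ(δ − 2.054) = 0.95; then δ − 2.054 = Φ⁻¹(0.95) = 1.645, giving δ = 3.699.
δ = d·√n ⇒ n = (δ/d)² = (3.699 / 0.83)² = 19.86.
Rounding up, n = 20.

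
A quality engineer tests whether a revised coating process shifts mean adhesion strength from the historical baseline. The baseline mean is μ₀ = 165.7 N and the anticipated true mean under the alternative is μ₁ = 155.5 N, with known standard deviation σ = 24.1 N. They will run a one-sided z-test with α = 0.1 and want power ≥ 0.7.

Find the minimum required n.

Standardized effect: d = |μ₁ − μ₀| / σ = |155.5 − 165.7| / 24.1 = 0.4232
For power 0.7 need Φ(δ − z_{0.1}) = 0.7, so δ = z_{0.1} + z_{0.30} = 1.282 + 0.524 = 1.806.
δ = d·√n ⇒ n = (δ/d)² = (1.806 / 0.4232)² = 18.21.
Rounding up, n = 19.

n = 19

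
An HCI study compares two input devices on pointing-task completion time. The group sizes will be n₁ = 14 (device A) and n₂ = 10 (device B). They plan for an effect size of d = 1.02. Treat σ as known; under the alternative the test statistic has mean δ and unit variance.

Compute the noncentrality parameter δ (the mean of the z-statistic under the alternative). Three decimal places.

δ ≈ 2.464

δ = d / √(1/n₁ + 1/n₂) = 1.02 / √(1/14 + 1/10) = 2.4635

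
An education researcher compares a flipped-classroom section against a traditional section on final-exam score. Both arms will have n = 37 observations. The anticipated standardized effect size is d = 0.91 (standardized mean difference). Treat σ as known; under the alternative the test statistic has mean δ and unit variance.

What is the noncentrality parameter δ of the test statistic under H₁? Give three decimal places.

δ = d·√(n/2) = 0.91 × √(37/2) = 3.9141

δ ≈ 3.914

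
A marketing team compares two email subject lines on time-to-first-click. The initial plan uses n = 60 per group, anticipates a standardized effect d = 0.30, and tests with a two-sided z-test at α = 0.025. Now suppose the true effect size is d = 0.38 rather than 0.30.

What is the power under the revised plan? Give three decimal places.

With d = 0.38: δ = d·√(n/2) = 0.38 × √(60/2) = 2.0813. Critical value z_{0.0125} = 2.241.
Revised power = Φ(δ − 2.241) + Φ(−δ − 2.241) = Φ(-0.160) + Φ(-4.323) = 0.4364 + 0.0000 = 0.4364.

Power ≈ 0.436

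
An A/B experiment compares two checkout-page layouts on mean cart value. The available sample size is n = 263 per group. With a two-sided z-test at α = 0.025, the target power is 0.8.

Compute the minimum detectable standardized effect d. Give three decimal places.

d ≈ 0.269

Need Φ(δ − 2.241) = 0.8, so δ = 2.241 + 0.842 = 3.083.
(The second rejection-region term Φ(−δ − z_{α/2}) is negligible and dropped.)
δ = d·√(n/2) ⇒ d = δ/√(n/2) = 3.083/√(263/2) = 0.2689.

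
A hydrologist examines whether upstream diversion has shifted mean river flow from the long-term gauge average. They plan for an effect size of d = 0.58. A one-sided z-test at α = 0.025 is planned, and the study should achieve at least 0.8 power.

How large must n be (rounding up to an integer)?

For power 0.8 need Φ(δ − z_{0.025}) = 0.8, so δ = z_{0.025} + z_{0.20} = 1.960 + 0.842 = 2.802.
δ = d·√n ⇒ n = (δ/d)² = (2.802 / 0.58)² = 23.33.
Rounding up, n = 24.

n = 24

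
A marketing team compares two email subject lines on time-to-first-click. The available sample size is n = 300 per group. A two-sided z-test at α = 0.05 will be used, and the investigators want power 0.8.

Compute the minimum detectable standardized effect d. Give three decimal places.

Need Φ(δ − 1.960) = 0.8, so δ = 1.960 + 0.842 = 2.802.
(The second rejection-region term Φ(−δ − z_{α/2}) is negligible and dropped.)
δ = d·√(n/2) ⇒ d = δ/√(n/2) = 2.802/√(300/2) = 0.2287.

d ≈ 0.229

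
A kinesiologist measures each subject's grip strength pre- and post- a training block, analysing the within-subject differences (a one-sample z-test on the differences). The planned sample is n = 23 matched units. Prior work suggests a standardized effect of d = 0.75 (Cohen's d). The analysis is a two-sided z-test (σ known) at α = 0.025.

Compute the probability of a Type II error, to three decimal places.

Noncentrality parameter: δ = d·√n = 0.75 × √23 = 3.5969
Two-sided α = 0.025 → critical value z_{0.0125} = 2.241.
Power = Φ(δ − 2.241) + Φ(−δ − 2.241) = Φ(1.355) + Φ(-5.838) = 0.9124 + 0.0000 = 0.9124.
Type II error: β = 1 − power = 1 − 0.9124 = 0.0876.

β ≈ 0.088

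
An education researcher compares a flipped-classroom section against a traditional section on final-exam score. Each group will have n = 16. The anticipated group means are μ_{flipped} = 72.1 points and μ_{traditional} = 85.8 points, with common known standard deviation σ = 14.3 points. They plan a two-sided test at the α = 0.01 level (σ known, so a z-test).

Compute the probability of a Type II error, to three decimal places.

Standardized effect: d = |μ_{flipped} − μ_{traditional}| / σ = |72.1 − 85.8| / 14.3 = 0.9580
Noncentrality parameter: δ = d·√(n/2) = 0.9580 × √(16/2) = 2.7098
Critical value for a two-sided test at α = 0.01: z_{α/2} = 2.576.
Power = Φ(δ − 2.576) + Φ(−δ − 2.576) = Φ(0.134) + Φ(-5.286) = 0.5533 + 0.0000 = 0.5533.
Type II error: β = 1 − power = 1 − 0.5533 = 0.4467.

β ≈ 0.447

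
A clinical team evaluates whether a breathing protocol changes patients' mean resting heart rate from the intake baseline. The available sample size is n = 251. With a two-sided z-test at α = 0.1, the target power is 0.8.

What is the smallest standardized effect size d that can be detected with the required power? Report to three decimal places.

Required noncentrality: δ = z_{0.05} + z_{0.20} = 1.645 + 0.842 = 2.486.
(Lower-tail contribution to power is negligible for δ > 0.)
δ = d·√n ⇒ d = δ/√n = 2.486/√251 = 0.1569.

d ≈ 0.157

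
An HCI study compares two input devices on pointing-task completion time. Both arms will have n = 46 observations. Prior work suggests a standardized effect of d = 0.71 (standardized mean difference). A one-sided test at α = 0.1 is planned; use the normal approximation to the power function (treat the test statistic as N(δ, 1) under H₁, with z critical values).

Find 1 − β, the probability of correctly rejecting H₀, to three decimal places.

Power ≈ 0.983

Noncentrality parameter: λ = d·√(n/2) = 0.71 × √(46/2) = 3.4050
One-sided α = 0.1 → critical value z_{0.1} = 1.282.
Power = Φ(λ − 1.282) = Φ(2.123) = 0.9831.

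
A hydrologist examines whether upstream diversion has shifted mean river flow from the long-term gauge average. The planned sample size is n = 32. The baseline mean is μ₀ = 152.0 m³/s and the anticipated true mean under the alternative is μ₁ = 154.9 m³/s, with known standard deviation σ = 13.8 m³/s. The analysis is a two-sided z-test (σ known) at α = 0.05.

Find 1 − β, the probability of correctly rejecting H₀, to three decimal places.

Standardized effect: d = |μ₁ − μ₀| / σ = |154.9 − 152.0| / 13.8 = 0.2101
Noncentrality parameter: δ = d·√n = 0.2101 × √32 = 1.1888
Two-sided α = 0.05 → critical value z_{0.025} = 1.960.
Power = Φ(δ − 1.960) + Φ(−δ − 1.960) = Φ(-0.771) + Φ(-3.149) = 0.2203 + 0.0008 = 0.2211.

Power ≈ 0.221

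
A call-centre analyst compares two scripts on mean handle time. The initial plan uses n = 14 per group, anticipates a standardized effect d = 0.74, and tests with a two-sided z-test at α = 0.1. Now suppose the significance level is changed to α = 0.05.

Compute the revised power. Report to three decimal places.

Power ≈ 0.499

δ = d·√(n/2) = 0.74 × √(14/2) = 1.9579 (unchanged). New critical value: z_{0.025} = 1.960.
Revised power = Φ(δ − 1.960) + Φ(−δ − 1.960) = Φ(-0.002) + Φ(-3.918) = 0.4992 + 0.0000 = 0.4992.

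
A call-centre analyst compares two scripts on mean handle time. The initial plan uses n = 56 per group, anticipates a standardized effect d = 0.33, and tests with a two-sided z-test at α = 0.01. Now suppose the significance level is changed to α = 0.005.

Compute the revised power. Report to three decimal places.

δ = d·√(n/2) = 0.33 × √(56/2) = 1.7462 (unchanged). New critical value: z_{0.0025} = 2.807.
Revised power = Φ(δ − 2.807) + Φ(−δ − 2.807) = Φ(-1.061) + Φ(-4.553) = 0.1444 + 0.0000 = 0.1444.

Power ≈ 0.144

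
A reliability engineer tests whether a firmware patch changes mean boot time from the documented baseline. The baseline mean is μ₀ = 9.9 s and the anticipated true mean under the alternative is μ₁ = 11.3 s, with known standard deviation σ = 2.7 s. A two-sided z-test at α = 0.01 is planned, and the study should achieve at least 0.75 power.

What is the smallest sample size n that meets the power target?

n = 40

Standardized effect: d = |μ₁ − μ₀| / σ = |11.3 − 9.9| / 2.7 = 0.5185
For power 0.75 need Φ(δ − z_{0.005}) = 0.75, so δ = z_{0.005} + z_{0.25} = 2.576 + 0.674 = 3.250.
(For δ > 0 the lower-tail rejection region contributes negligibly to power, so the one-term inversion is standard.)
δ = d·√n ⇒ n = (δ/d)² = (3.250 / 0.5185)² = 39.29.
Rounding up, n = 40.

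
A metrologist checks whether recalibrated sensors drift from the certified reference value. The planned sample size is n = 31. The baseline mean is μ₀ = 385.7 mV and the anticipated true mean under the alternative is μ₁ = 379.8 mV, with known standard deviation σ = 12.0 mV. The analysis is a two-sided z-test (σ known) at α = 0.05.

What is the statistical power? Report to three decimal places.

Power ≈ 0.782

Standardized effect: d = |μ₁ − μ₀| / σ = |379.8 − 385.7| / 12.0 = 0.4917
Noncentrality parameter: δ = d·√n = 0.4917 × √31 = 2.7375
Critical value for a two-sided test at α = 0.05: z_{α/2} = 1.960.
Power = Φ(δ − 1.960) + Φ(−δ − 1.960) = Φ(0.778) + Φ(-4.697) = 0.7816 + 0.0000 = 0.7816.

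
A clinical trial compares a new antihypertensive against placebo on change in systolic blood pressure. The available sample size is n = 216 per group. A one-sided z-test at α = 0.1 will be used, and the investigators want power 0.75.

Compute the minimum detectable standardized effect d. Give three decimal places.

Need Φ(δ − 1.282) = 0.75, so δ = 1.282 + 0.674 = 1.956.
δ = d·√(n/2) ⇒ d = δ/√(n/2) = 1.956/√(216/2) = 0.1882.

d ≈ 0.188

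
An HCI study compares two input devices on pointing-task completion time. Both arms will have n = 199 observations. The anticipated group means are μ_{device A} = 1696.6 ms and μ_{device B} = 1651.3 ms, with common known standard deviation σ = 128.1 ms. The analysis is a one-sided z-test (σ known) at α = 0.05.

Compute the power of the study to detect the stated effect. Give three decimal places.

Standardized effect: d = |μ_{device A} − μ_{device B}| / σ = |1696.6 − 1651.3| / 128.1 = 0.3536
Noncentrality parameter: δ = d·√(n/2) = 0.3536 × √(199/2) = 3.5274
Critical value for a one-sided test at α = 0.05: z_α = 1.645.
Power = P(Z > 1.645 − δ) = Φ(1.883) = 0.9701.

Power ≈ 0.970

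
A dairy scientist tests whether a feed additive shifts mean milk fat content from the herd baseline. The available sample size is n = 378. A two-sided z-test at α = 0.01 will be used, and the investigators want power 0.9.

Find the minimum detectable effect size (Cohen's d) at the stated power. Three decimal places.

d ≈ 0.198

Required noncentrality: δ = z_{0.005} + z_{0.10} = 2.576 + 1.282 = 3.857.
(The second rejection-region term Φ(−δ − z_{α/2}) is negligible and dropped.)
δ = d·√n ⇒ d = δ/√n = 3.857/√378 = 0.1984.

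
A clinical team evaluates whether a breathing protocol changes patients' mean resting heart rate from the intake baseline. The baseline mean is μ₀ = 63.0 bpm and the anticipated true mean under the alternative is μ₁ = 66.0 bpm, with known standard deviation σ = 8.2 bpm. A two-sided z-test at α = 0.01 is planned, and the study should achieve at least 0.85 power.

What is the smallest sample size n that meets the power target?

Standardized effect: d = |μ₁ − μ₀| / σ = |66.0 − 63.0| / 8.2 = 0.3659
Set Φ(δ − 2.576) = 0.85; then δ − 2.576 = Φ⁻¹(0.85) = 1.036, giving δ = 3.612.
(Ignoring the negligible lower-tail rejection probability gives the usual closed-form inversion.)
δ = d·√n ⇒ n = (δ/d)² = (3.612 / 0.3659)² = 97.49.
Rounding up, n = 98.

n = 98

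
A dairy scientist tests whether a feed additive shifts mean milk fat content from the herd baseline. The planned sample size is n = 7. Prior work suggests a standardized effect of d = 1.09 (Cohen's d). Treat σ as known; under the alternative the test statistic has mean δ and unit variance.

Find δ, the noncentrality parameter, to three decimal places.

δ ≈ 2.884

The noncentrality parameter scales effect size by the design's sample-size factor: δ = d·√n = 1.09 × √7 = 2.8839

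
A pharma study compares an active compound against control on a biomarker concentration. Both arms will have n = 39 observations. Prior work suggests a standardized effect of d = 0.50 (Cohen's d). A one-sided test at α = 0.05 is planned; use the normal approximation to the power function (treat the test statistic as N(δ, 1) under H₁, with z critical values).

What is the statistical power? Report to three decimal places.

Power ≈ 0.713

Noncentrality parameter: δ = d·√(n/2) = 0.50 × √(39/2) = 2.2079
Critical value for a one-sided test at α = 0.05: z_α = 1.645.
Power = Φ(δ − 1.645) = Φ(0.563) = 0.7133.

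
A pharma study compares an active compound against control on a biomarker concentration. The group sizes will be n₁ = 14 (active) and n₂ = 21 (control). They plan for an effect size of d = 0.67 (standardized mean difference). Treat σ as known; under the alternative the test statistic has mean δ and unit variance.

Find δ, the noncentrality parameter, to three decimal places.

δ ≈ 1.942

The noncentrality parameter scales effect size by the design's sample-size factor: δ = d / √(1/n₁ + 1/n₂) = 0.67 / √(1/14 + 1/21) = 1.9418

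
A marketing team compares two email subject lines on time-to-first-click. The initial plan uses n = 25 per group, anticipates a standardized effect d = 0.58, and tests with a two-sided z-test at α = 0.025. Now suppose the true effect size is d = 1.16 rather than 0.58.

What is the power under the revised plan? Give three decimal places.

Power ≈ 0.969

With d = 1.16: δ = d·√(n/2) = 1.16 × √(25/2) = 4.1012. Critical value z_{0.0125} = 2.241.
Revised power = Φ(δ − 2.241) + Φ(−δ − 2.241) = Φ(1.860) + Φ(-6.343) = 0.9685 + 0.0000 = 0.9685.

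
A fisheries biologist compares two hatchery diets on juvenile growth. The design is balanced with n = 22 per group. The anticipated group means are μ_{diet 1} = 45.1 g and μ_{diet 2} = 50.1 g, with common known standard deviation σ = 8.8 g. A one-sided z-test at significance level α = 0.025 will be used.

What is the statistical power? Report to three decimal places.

Power ≈ 0.470

Standardized effect: d = |μ_{diet 1} − μ_{diet 2}| / σ = |45.1 − 50.1| / 8.8 = 0.5682
Noncentrality parameter: δ = d·√(n/2) = 0.5682 × √(22/2) = 1.8844
Critical value for a one-sided test at α = 0.025: z_α = 1.960.
Power = Φ(δ − 1.960) = Φ(-0.076) = 0.4699.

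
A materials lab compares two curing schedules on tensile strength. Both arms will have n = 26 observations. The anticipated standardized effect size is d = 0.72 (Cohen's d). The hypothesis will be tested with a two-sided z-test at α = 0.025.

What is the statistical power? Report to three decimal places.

Power ≈ 0.639

Noncentrality parameter: δ = d·√(n/2) = 0.72 × √(26/2) = 2.5960
Two-sided α = 0.025 → critical value z_{0.0125} = 2.241.
Power = Φ(δ − 2.241) + Φ(−δ − 2.241) = Φ(0.355) + Φ(-4.837) = 0.6386 + 0.0000 = 0.6386.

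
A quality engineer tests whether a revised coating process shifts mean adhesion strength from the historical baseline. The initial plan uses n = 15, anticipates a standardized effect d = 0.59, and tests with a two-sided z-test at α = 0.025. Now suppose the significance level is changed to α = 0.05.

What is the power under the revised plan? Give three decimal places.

Power ≈ 0.627

δ = d·√n = 0.59 × √15 = 2.2851 (unchanged). New critical value: z_{0.025} = 1.960.
Revised power = Φ(δ − 1.960) + Φ(−δ − 1.960) = Φ(0.325) + Φ(-4.245) = 0.6274 + 0.0000 = 0.6275.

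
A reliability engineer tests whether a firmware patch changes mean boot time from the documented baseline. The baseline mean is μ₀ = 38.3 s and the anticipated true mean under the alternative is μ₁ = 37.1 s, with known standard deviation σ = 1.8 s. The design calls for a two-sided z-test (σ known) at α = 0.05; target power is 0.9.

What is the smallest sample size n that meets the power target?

n = 24

Standardized effect: d = |μ₁ − μ₀| / σ = |37.1 − 38.3| / 1.8 = 0.6667
Set Φ(δ − 1.960) = 0.9; then δ − 1.960 = Φ⁻¹(0.9) = 1.282, giving δ = 3.242.
(The Φ(−δ − z_{α/2}) term is vanishingly small for δ > 0 and is dropped in the standard sample-size formula.)
δ = d·√n ⇒ n = (δ/d)² = (3.242 / 0.6667)² = 23.64.
Rounding up, n = 24.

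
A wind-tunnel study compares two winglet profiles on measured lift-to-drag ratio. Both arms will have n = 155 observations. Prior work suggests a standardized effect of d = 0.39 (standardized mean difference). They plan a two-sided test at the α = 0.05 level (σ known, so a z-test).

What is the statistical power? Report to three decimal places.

Power ≈ 0.930

Noncentrality parameter: δ = d·√(n/2) = 0.39 × √(155/2) = 3.4333
Two-sided α = 0.05 → critical value z_{0.025} = 1.960.
Power = Φ(δ − 1.960) + Φ(−δ − 1.960) = Φ(1.473) + Φ(-5.393) = 0.9297 + 0.0000 = 0.9297.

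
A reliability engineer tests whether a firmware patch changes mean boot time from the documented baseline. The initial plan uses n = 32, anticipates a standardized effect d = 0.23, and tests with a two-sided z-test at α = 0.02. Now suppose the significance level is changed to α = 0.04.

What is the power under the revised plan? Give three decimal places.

Power ≈ 0.226

δ = d·√n = 0.23 × √32 = 1.3011 (unchanged). New critical value: z_{0.02} = 2.054.
Revised power = Φ(δ − 2.054) + Φ(−δ − 2.054) = Φ(-0.753) + Φ(-3.355) = 0.2258 + 0.0004 = 0.2262.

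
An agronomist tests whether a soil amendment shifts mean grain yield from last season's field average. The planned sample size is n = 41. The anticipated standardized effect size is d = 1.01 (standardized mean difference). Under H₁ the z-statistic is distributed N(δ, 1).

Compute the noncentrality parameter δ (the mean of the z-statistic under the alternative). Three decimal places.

δ ≈ 6.467

The noncentrality parameter scales effect size by the design's sample-size factor: δ = d·√n = 1.01 × √41 = 6.4672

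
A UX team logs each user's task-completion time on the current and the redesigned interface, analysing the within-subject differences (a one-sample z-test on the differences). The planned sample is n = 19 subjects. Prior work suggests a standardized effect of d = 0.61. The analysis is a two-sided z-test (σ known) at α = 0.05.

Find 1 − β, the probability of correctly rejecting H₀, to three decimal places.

Noncentrality parameter: δ = d·√n = 0.61 × √19 = 2.6589
Two-sided α = 0.05 → critical value z_{0.025} = 1.960.
Power = Φ(δ − 1.960) + Φ(−δ − 1.960) = Φ(0.699) + Φ(-4.619) = 0.7577 + 0.0000 = 0.7577.

Power ≈ 0.758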